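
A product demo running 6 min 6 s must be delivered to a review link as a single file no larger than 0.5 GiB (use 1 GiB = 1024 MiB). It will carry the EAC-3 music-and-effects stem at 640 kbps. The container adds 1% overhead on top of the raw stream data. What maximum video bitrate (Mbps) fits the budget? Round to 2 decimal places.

10.98 Mbps

Budget: 0.5 GiB = 4295.0 Mb.
Stream payload after overhead: 4295.0 / 1.01 = 4252.4 Mb.
6 min 6 s = 366 s
Total bitrate budget: 4252.4 Mb / 366 s = 11.619 Mbps.
Audio: 640 kbps = 0.640 Mbps.
Video: 11.619 − 0.640 = 10.979 Mbps.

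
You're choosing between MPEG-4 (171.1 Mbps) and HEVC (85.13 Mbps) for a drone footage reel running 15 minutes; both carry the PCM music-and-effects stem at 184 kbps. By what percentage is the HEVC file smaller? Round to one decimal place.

15 min = 900 s
Audio: 184 kbps = 0.184 Mbps.
MPEG-4: 171.284 Mbps × 900 s = 154155.6 Mb = 19.269 GB.
HEVC: 85.314 Mbps × 900 s = 76782.6 Mb = 9.598 GB.
Reduction: (1 − 9.598/19.269) × 100 = 50.19%.

50.2%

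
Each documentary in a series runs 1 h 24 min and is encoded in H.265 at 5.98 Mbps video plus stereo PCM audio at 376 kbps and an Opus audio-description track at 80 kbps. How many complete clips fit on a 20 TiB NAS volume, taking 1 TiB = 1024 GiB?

5423

1 h 24 min = 84 min = 5040 s
Audio total: 376 + 80 = 456 kbps = 0.456 Mbps.
Total bitrate: 6.436 Mbps.
Per item: 6.436 Mbps × 5040 s = 32,437 Mb = 4,055 MB.
Capacity: 20 TiB = 175,921,860 Mb; 5423.42 items → 5423 complete.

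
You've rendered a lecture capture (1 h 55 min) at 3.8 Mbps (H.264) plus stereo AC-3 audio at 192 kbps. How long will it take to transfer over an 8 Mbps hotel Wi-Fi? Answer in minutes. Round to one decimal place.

57.4 minutes

1 h 55 min = 115 min = 6900 s
Audio: 192 kbps = 0.192 Mbps.
Total bitrate: 3.992 Mbps.
File: 3.992 Mbps × 6900 s = 27544.8 Mb.
At 8 Mbps: 27544.8 / 8 = 3443.1 s ≈ 57.4 minutes.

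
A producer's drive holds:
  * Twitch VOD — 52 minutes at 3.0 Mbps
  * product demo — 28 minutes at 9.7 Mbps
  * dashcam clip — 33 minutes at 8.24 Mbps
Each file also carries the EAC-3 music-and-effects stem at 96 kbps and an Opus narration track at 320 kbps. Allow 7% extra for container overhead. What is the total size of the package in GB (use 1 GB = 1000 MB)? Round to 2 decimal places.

5.99 GB

Audio total: 96 + 320 = 416 kbps = 0.416 Mbps.
Twitch VOD: 3.416 Mbps × 3120 s × 1.07 = 11404.0 Mb
product demo: 10.116 Mbps × 1680 s × 1.07 = 18184.5 Mb
dashcam clip: 8.656 Mbps × 1980 s × 1.07 = 18338.6 Mb
Total: 47927.1 Mb = 5990.9 MB.
= 5.991 GB.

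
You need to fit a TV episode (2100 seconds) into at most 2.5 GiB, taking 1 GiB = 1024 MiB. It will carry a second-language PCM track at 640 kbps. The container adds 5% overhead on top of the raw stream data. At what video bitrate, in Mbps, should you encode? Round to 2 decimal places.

9.10 Mbps

Budget: 2.5 GiB = 21474.8 Mb.
Stream payload after overhead: 21474.8 / 1.05 = 20452.2 Mb.
Total bitrate budget: 20452.2 Mb / 2100 s = 9.739 Mbps.
Audio: 640 kbps = 0.640 Mbps.
Video: 9.739 − 0.640 = 9.099 Mbps.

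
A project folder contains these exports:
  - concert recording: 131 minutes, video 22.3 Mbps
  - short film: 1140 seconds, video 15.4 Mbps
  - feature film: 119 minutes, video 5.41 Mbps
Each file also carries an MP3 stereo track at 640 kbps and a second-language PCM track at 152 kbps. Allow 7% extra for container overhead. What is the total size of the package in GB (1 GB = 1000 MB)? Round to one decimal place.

Audio total: 640 + 152 = 792 kbps = 0.792 Mbps.
concert recording: 23.092 Mbps × 7860 s × 1.07 = 194208.3 Mb
short film: 16.192 Mbps × 1140 s × 1.07 = 19751.0 Mb
feature film: 6.202 Mbps × 7140 s × 1.07 = 47382.0 Mb
Total: 261341.4 Mb = 32667.7 MB.
= 32.67 GB.

32.7 GB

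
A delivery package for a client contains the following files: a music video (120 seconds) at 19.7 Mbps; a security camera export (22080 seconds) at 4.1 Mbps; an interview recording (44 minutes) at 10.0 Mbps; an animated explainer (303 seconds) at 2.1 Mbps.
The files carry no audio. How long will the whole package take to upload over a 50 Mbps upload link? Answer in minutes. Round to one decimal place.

40.0 minutes

music video: 19.700 Mbps × 120 s = 2364.0 Mb
security camera export: 4.100 Mbps × 22080 s = 90528.0 Mb
interview recording: 10.000 Mbps × 2640 s = 26400.0 Mb
animated explainer: 2.100 Mbps × 303 s = 636.3 Mb
Total: 119928.3 Mb = 14991.0 MB.
At 50 Mbps: 119928.3 / 50 = 2399 s ≈ 40 minutes.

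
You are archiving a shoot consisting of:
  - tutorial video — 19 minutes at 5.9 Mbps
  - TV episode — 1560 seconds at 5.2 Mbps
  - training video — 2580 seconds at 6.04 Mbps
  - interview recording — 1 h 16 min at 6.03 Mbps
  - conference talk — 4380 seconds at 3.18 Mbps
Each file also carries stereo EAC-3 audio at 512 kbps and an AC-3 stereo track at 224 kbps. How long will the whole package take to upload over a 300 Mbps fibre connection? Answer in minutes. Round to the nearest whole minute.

5 minutes

Audio total: 512 + 224 = 736 kbps = 0.736 Mbps.
tutorial video: 6.636 Mbps × 1140 s = 7565.0 Mb
TV episode: 5.936 Mbps × 1560 s = 9260.2 Mb
training video: 6.776 Mbps × 2580 s = 17482.1 Mb
interview recording: 6.766 Mbps × 4560 s = 30853.0 Mb
conference talk: 3.916 Mbps × 4380 s = 17152.1 Mb
Total: 82312.3 Mb = 10289.0 MB.
At 300 Mbps: 82312.3 / 300 = 274 s ≈ 4.57 minutes.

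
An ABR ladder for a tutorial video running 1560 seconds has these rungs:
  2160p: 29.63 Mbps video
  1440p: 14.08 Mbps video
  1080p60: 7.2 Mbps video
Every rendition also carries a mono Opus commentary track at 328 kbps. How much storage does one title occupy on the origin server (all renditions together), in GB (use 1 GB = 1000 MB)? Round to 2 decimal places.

10.12 GB

Audio: 328 kbps = 0.328 Mbps.
Sum of rendition bitrates: (29.63+0.328) + (14.08+0.328) + (7.2+0.328) = 51.894 Mbps.
× 1560 s = 80,955 Mb = 10,119 MB = 10.12 GB.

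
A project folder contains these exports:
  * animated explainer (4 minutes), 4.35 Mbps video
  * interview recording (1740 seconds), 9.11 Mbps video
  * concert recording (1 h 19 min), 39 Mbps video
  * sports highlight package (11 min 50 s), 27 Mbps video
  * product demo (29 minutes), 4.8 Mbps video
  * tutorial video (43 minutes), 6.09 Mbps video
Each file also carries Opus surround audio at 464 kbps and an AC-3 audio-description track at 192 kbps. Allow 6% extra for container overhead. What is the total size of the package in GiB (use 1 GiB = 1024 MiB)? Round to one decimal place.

31.2 GiB

Audio total: 464 + 192 = 656 kbps = 0.656 Mbps.
animated explainer: 5.006 Mbps × 240 s × 1.06 = 1273.5 Mb
interview recording: 9.766 Mbps × 1740 s × 1.06 = 18012.4 Mb
concert recording: 39.656 Mbps × 4740 s × 1.06 = 199247.6 Mb
sports highlight package: 27.656 Mbps × 710 s × 1.06 = 20813.9 Mb
product demo: 5.456 Mbps × 1740 s × 1.06 = 10063.0 Mb
tutorial video: 6.746 Mbps × 2580 s × 1.06 = 18449.0 Mb
Total: 267859.5 Mb = 33482.4 MB.
= 31.18 GiB.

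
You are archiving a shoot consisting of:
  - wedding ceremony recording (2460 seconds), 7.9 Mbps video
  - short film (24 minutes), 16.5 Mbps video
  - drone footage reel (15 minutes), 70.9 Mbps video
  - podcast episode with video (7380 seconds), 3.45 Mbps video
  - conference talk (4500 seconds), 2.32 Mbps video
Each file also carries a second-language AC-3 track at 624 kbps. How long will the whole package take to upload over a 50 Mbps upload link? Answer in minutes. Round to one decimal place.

Audio: 624 kbps = 0.624 Mbps.
wedding ceremony recording: 8.524 Mbps × 2460 s = 20969.0 Mb
short film: 17.124 Mbps × 1440 s = 24658.6 Mb
drone footage reel: 71.524 Mbps × 900 s = 64371.6 Mb
podcast episode with video: 4.074 Mbps × 7380 s = 30066.1 Mb
conference talk: 2.944 Mbps × 4500 s = 13248.0 Mb
Total: 153313.3 Mb = 19164.2 MB.
At 50 Mbps: 153313.3 / 50 = 3066 s ≈ 51.1 minutes.

51.1 minutes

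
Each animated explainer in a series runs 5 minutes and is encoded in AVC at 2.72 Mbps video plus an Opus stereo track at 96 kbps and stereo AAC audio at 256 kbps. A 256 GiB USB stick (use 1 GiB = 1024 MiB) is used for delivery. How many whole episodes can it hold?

5 min = 300 s
Audio total: 96 + 256 = 352 kbps = 0.352 Mbps.
Total bitrate: 3.072 Mbps.
Per item: 3.072 Mbps × 300 s = 921.6 Mb = 115.2 MB.
Capacity: 256 GiB = 2,199,023 Mb; 2386.09 items → 2386 complete.

2386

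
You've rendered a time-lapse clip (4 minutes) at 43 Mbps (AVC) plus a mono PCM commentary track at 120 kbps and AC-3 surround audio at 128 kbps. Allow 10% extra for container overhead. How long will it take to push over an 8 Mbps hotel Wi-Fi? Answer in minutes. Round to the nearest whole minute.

4 min = 240 s
Audio total: 120 + 128 = 248 kbps = 0.248 Mbps.
Total bitrate: 43.248 Mbps.
File: 43.248 Mbps × 240 s = 10379.5 Mb.
With 10% container overhead: ×1.10. → 11417.5 Mb.
At 8 Mbps: 11417.5 / 8 = 1427.2 s ≈ 23.8 minutes.

24 minutes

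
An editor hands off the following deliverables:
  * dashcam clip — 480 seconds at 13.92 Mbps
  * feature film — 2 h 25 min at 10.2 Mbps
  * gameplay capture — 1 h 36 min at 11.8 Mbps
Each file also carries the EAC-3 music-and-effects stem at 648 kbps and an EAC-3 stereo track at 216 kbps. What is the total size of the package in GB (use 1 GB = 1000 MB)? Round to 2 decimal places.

22.04 GB

Audio total: 648 + 216 = 864 kbps = 0.864 Mbps.
dashcam clip: 14.784 Mbps × 480 s = 7096.3 Mb
feature film: 11.064 Mbps × 8700 s = 96256.8 Mb
gameplay capture: 12.664 Mbps × 5760 s = 72944.6 Mb
Total: 176297.8 Mb = 22037.2 MB.
= 22.04 GB.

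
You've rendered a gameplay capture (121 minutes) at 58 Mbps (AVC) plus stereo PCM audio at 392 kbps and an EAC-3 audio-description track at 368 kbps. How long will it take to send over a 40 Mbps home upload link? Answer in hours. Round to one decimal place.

3.0 hours

121 min = 7260 s
Audio total: 392 + 368 = 760 kbps = 0.760 Mbps.
Total bitrate: 58.760 Mbps.
File: 58.760 Mbps × 7260 s = 426597.6 Mb.
At 40 Mbps: 426597.6 / 40 = 10664.9 s ≈ 2.96 hours.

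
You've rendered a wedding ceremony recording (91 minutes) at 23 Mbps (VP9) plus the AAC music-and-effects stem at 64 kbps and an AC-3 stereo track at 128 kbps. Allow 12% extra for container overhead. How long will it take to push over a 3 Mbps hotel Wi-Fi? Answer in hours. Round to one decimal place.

91 min = 5460 s
Audio total: 64 + 128 = 192 kbps = 0.192 Mbps.
Total bitrate: 23.192 Mbps.
File: 23.192 Mbps × 5460 s = 126628.3 Mb.
With 12% container overhead: ×1.12. → 141823.7 Mb.
At 3 Mbps: 141823.7 / 3 = 47274.6 s ≈ 13.1 hours.

13.1 hours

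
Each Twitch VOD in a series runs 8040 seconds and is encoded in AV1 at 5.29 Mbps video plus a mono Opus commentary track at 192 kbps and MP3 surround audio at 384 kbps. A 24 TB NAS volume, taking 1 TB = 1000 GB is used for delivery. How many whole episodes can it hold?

Audio total: 192 + 384 = 576 kbps = 0.576 Mbps.
Total bitrate: 5.866 Mbps.
Per item: 5.866 Mbps × 8040 s = 47,163 Mb = 5,895 MB.
Capacity: 24 TB = 192,000,000 Mb; 4071.02 items → 4071 complete.

4071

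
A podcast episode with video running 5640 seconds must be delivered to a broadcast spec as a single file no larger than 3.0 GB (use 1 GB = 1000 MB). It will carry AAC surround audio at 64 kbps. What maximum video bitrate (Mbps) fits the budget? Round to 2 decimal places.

4.19 Mbps

Budget: 3.0 GB = 24000.0 Mb.
Total bitrate budget: 24000.0 Mb / 5640 s = 4.255 Mbps.
Audio: 64 kbps = 0.064 Mbps.
Video: 4.255 − 0.064 = 4.191 Mbps.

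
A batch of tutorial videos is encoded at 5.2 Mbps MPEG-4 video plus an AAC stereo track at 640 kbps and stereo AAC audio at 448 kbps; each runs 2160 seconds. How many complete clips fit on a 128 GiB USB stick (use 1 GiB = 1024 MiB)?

Audio total: 640 + 448 = 1088 kbps = 1.088 Mbps.
Total bitrate: 6.288 Mbps.
Per item: 6.288 Mbps × 2160 s = 13,582 Mb = 1,698 MB.
Capacity: 128 GiB = 1,099,512 Mb; 80.95 items → 80 complete.

80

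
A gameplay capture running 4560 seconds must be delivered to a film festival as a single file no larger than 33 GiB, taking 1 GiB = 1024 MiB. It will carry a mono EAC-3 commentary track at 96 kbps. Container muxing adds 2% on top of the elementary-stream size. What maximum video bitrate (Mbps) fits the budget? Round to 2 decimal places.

Budget: 33 GiB = 283467.8 Mb.
Stream payload after overhead: 283467.8 / 1.02 = 277909.6 Mb.
Total bitrate budget: 277909.6 Mb / 4560 s = 60.945 Mbps.
Audio: 96 kbps = 0.096 Mbps.
Video: 60.945 − 0.096 = 60.849 Mbps.

60.85 Mbps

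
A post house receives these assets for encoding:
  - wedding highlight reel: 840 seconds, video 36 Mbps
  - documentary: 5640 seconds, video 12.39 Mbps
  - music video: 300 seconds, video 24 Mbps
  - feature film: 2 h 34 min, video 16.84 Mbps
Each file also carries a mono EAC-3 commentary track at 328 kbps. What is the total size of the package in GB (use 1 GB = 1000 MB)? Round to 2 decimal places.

Audio: 328 kbps = 0.328 Mbps.
wedding highlight reel: 36.328 Mbps × 840 s = 30515.5 Mb
documentary: 12.718 Mbps × 5640 s = 71729.5 Mb
music video: 24.328 Mbps × 300 s = 7298.4 Mb
feature film: 17.168 Mbps × 9240 s = 158632.3 Mb
Total: 268175.8 Mb = 33522.0 MB.
= 33.52 GB.

33.52 GB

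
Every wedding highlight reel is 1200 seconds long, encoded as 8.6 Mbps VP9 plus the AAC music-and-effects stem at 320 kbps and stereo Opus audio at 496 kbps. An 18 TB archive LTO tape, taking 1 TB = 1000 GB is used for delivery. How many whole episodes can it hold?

Audio total: 320 + 496 = 816 kbps = 0.816 Mbps.
Total bitrate: 9.416 Mbps.
Per item: 9.416 Mbps × 1200 s = 11,299 Mb = 1,412 MB.
Capacity: 18 TB = 144,000,000 Mb; 12744.27 items → 12744 complete.

12744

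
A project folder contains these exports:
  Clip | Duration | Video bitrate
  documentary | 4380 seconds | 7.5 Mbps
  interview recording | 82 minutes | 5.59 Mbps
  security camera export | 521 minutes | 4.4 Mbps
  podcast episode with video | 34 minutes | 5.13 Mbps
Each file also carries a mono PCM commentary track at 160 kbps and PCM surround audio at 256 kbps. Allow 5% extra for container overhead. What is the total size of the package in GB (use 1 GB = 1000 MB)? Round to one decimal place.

Audio total: 160 + 256 = 416 kbps = 0.416 Mbps.
documentary: 7.916 Mbps × 4380 s × 1.05 = 36405.7 Mb
interview recording: 6.006 Mbps × 4920 s × 1.05 = 31027.0 Mb
security camera export: 4.816 Mbps × 31260 s × 1.05 = 158075.6 Mb
podcast episode with video: 5.546 Mbps × 2040 s × 1.05 = 11879.5 Mb
Total: 237387.8 Mb = 29673.5 MB.
= 29.67 GB.

29.7 GB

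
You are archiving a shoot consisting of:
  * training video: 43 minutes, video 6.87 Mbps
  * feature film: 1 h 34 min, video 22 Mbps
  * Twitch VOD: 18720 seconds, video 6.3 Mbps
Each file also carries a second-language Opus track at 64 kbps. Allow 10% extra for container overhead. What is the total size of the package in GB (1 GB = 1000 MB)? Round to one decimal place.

36.0 GB

Audio: 64 kbps = 0.064 Mbps.
training video: 6.934 Mbps × 2580 s × 1.10 = 19678.7 Mb
feature film: 22.064 Mbps × 5640 s × 1.10 = 136885.1 Mb
Twitch VOD: 6.364 Mbps × 18720 s × 1.10 = 131047.5 Mb
Total: 287611.2 Mb = 35951.4 MB.
= 35.95 GB.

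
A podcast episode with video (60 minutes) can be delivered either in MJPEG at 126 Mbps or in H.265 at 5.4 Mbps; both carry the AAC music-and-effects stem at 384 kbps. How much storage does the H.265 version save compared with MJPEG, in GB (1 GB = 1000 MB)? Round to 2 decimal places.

54.27 GB

60 min = 3600 s
Audio: 384 kbps = 0.384 Mbps.
MJPEG: 126.384 Mbps × 3600 s = 454982.4 Mb = 56.873 GB.
H.265: 5.784 Mbps × 3600 s = 20822.4 Mb = 2.603 GB.
Saving: 56.873 − 2.603 = 54.270 GB.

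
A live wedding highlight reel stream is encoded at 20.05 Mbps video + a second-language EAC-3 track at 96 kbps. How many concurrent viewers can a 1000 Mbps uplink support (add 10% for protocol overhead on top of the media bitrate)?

Audio: 96 kbps = 0.096 Mbps.
Per-viewer media rate: 20.146 Mbps.
On the wire with 10% overhead: 22.161 Mbps.
1000 Mbps = 1,000 Mbps; 1,000 / 22.161 = 45.13 → 45 viewers.

45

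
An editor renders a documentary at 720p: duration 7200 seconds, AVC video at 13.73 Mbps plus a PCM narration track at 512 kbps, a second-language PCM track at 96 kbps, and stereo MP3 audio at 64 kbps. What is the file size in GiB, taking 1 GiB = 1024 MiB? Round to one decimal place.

Audio total: 512 + 96 + 64 = 672 kbps = 0.672 Mbps.
Total bitrate: 13.73 + 0.672 = 14.402 Mbps.
Stream data: 14.402 Mbps × 7200 s = 103694.4 Mb.
103,694 Mb = 12,961,800,000 bytes ÷ 1,073,741,824 = 12.07 GiB.

12.1 GiB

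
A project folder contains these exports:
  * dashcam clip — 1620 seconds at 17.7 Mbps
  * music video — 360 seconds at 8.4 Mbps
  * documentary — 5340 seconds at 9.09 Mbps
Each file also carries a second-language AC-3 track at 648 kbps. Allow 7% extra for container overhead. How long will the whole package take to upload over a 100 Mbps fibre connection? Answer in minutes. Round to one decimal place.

Audio: 648 kbps = 0.648 Mbps.
dashcam clip: 18.348 Mbps × 1620 s × 1.07 = 31804.4 Mb
music video: 9.048 Mbps × 360 s × 1.07 = 3485.3 Mb
documentary: 9.738 Mbps × 5340 s × 1.07 = 55641.0 Mb
Total: 90930.7 Mb = 11366.3 MB.
At 100 Mbps: 90930.7 / 100 = 909 s ≈ 15.2 minutes.

15.2 minutes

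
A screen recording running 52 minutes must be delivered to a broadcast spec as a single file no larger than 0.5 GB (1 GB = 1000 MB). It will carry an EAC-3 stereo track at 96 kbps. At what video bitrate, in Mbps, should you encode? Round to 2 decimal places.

Budget: 0.5 GB = 4000.0 Mb.
52 min = 3120 s
Total bitrate budget: 4000.0 Mb / 3120 s = 1.282 Mbps.
Audio: 96 kbps = 0.096 Mbps.
Video: 1.282 − 0.096 = 1.186 Mbps.

1.19 Mbps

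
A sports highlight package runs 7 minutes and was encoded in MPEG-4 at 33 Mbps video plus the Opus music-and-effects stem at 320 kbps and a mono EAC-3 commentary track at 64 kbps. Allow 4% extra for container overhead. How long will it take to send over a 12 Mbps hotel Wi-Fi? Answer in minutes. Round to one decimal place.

7 min = 420 s
Audio total: 320 + 64 = 384 kbps = 0.384 Mbps.
Total bitrate: 33.384 Mbps.
File: 33.384 Mbps × 420 s = 14021.3 Mb.
With 4% container overhead: ×1.04. → 14582.1 Mb.
At 12 Mbps: 14582.1 / 12 = 1215.2 s ≈ 20.3 minutes.

20.3 minutes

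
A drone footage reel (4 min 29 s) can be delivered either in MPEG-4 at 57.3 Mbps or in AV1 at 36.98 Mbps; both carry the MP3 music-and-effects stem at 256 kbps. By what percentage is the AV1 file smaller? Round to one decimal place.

4 min 29 s = 269 s
Audio: 256 kbps = 0.256 Mbps.
MPEG-4: 57.556 Mbps × 269 s = 15482.6 Mb = 1.935 GB.
AV1: 37.236 Mbps × 269 s = 10016.5 Mb = 1.252 GB.
Reduction: (1 − 1.252/1.935) × 100 = 35.30%.

35.3%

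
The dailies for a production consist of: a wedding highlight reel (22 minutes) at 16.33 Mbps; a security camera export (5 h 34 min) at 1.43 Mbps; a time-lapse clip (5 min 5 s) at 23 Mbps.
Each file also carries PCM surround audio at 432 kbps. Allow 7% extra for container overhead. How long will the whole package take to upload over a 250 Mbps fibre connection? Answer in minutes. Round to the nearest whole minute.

5 minutes

Audio: 432 kbps = 0.432 Mbps.
wedding highlight reel: 16.762 Mbps × 1320 s × 1.07 = 23674.6 Mb
security camera export: 1.862 Mbps × 20040 s × 1.07 = 39926.5 Mb
time-lapse clip: 23.432 Mbps × 305 s × 1.07 = 7647.0 Mb
Total: 71248.2 Mb = 8906.0 MB.
At 250 Mbps: 71248.2 / 250 = 285 s ≈ 4.75 minutes.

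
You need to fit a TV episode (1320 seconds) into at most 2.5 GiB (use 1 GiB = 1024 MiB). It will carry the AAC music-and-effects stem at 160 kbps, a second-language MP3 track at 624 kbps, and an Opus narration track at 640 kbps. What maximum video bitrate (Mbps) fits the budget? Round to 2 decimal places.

14.84 Mbps

Budget: 2.5 GiB = 21474.8 Mb.
Total bitrate budget: 21474.8 Mb / 1320 s = 16.269 Mbps.
Audio total: 160 + 624 + 640 = 1424 kbps = 1.424 Mbps.
Video: 16.269 − 1.424 = 14.845 Mbps.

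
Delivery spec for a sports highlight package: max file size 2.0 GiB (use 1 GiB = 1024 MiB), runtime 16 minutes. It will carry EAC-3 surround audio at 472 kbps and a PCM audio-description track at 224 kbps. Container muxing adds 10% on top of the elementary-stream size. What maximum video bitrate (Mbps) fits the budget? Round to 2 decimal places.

15.57 Mbps

Budget: 2.0 GiB = 17179.9 Mb.
Stream payload after overhead: 17179.9 / 1.10 = 15618.1 Mb.
16 min = 960 s
Total bitrate budget: 15618.1 Mb / 960 s = 16.269 Mbps.
Audio total: 472 + 224 = 696 kbps = 0.696 Mbps.
Video: 16.269 − 0.696 = 15.573 Mbps.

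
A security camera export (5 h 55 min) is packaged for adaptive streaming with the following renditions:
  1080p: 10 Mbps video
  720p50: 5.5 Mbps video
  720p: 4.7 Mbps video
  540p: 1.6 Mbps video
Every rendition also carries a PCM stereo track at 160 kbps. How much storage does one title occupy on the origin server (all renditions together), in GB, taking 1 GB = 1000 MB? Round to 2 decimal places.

59.75 GB

5 h 55 min = 355 min = 21300 s
Audio: 160 kbps = 0.160 Mbps.
Sum of rendition bitrates: (10+0.160) + (5.5+0.160) + (4.7+0.160) + (1.6+0.160) = 22.440 Mbps.
× 21300 s = 477,972 Mb = 59,746 MB = 59.75 GB.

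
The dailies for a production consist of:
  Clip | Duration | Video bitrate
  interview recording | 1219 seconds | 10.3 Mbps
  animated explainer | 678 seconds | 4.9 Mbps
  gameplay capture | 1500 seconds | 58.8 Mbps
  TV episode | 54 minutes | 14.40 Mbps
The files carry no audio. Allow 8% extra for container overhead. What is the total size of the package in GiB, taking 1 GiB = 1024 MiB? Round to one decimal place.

19.0 GiB

interview recording: 10.300 Mbps × 1219 s × 1.08 = 13560.2 Mb
animated explainer: 4.900 Mbps × 678 s × 1.08 = 3588.0 Mb
gameplay capture: 58.800 Mbps × 1500 s × 1.08 = 95256.0 Mb
TV episode: 14.400 Mbps × 3240 s × 1.08 = 50388.5 Mb
Total: 162792.6 Mb = 20349.1 MB.
= 18.95 GiB.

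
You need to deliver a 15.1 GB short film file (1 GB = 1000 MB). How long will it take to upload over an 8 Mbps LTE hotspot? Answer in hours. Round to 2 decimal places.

4.19 hours

File: 15.1 GB = 120800.0 Mb.
At 8 Mbps: 120800.0 / 8 = 15100.0 s ≈ 4.19 hours.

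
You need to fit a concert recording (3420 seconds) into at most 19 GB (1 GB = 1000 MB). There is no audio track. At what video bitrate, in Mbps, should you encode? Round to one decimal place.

Budget: 19 GB = 152000.0 Mb.
Total bitrate budget: 152000.0 Mb / 3420 s = 44.444 Mbps.

44.4 Mbps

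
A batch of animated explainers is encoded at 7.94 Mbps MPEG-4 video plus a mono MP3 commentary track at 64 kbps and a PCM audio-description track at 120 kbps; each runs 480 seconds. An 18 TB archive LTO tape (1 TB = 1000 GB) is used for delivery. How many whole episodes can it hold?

36927

Audio total: 64 + 120 = 184 kbps = 0.184 Mbps.
Total bitrate: 8.124 Mbps.
Per item: 8.124 Mbps × 480 s = 3,900 Mb = 487.4 MB.
Capacity: 18 TB = 144,000,000 Mb; 36927.62 items → 36927 complete.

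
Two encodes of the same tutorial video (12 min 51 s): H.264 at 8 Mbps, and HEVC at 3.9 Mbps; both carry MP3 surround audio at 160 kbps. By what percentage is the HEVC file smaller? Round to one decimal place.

50.2%

12 min 51 s = 771 s
Audio: 160 kbps = 0.160 Mbps.
H.264: 8.160 Mbps × 771 s = 6291.4 Mb = 0.732 GiB.
HEVC: 4.060 Mbps × 771 s = 3130.3 Mb = 0.364 GiB.
Reduction: (1 − 0.364/0.732) × 100 = 50.25%.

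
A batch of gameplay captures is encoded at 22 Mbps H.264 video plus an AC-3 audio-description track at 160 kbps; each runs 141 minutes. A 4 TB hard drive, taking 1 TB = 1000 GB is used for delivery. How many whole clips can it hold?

170

141 min = 8460 s
Audio: 160 kbps = 0.160 Mbps.
Total bitrate: 22.160 Mbps.
Per item: 22.160 Mbps × 8460 s = 187,474 Mb = 23,434 MB.
Capacity: 4 TB = 32,000,000 Mb; 170.69 items → 170 complete.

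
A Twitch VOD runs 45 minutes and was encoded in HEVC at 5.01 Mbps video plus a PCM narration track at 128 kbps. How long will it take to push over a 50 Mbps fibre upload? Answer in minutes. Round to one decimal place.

4.6 minutes

45 min = 2700 s
Audio: 128 kbps = 0.128 Mbps.
Total bitrate: 5.138 Mbps.
File: 5.138 Mbps × 2700 s = 13872.6 Mb.
At 50 Mbps: 13872.6 / 50 = 277.5 s ≈ 4.62 minutes.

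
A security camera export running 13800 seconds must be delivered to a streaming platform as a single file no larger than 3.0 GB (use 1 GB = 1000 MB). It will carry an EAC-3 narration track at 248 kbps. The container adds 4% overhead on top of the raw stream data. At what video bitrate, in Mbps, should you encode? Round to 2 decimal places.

1.42 Mbps

Budget: 3.0 GB = 24000.0 Mb.
Stream payload after overhead: 24000.0 / 1.04 = 23076.9 Mb.
Total bitrate budget: 23076.9 Mb / 13800 s = 1.672 Mbps.
Audio: 248 kbps = 0.248 Mbps.
Video: 1.672 − 0.248 = 1.424 Mbps.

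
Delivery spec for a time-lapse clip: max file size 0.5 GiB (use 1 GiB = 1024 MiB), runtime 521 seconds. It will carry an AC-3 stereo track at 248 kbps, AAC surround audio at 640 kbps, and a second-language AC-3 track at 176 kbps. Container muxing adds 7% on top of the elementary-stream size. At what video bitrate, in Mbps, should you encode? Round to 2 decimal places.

6.64 Mbps

Budget: 0.5 GiB = 4295.0 Mb.
Stream payload after overhead: 4295.0 / 1.07 = 4014.0 Mb.
Total bitrate budget: 4014.0 Mb / 521 s = 7.704 Mbps.
Audio total: 248 + 640 + 176 = 1064 kbps = 1.064 Mbps.
Video: 7.704 − 1.064 = 6.640 Mbps.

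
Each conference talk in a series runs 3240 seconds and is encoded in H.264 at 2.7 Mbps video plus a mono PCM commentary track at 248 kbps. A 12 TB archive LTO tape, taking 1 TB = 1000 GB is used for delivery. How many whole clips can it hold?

10050

Audio: 248 kbps = 0.248 Mbps.
Total bitrate: 2.948 Mbps.
Per item: 2.948 Mbps × 3240 s = 9,552 Mb = 1,194 MB.
Capacity: 12 TB = 96,000,000 Mb; 10050.76 items → 10050 complete.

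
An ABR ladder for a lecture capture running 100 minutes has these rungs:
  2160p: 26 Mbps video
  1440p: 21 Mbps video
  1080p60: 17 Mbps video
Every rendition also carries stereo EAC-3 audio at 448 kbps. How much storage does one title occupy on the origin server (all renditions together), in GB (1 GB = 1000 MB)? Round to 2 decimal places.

49.01 GB

100 min = 6000 s
Audio: 448 kbps = 0.448 Mbps.
Sum of rendition bitrates: (26+0.448) + (21+0.448) + (17+0.448) = 65.344 Mbps.
× 6000 s = 392,064 Mb = 49,008 MB = 49.01 GB.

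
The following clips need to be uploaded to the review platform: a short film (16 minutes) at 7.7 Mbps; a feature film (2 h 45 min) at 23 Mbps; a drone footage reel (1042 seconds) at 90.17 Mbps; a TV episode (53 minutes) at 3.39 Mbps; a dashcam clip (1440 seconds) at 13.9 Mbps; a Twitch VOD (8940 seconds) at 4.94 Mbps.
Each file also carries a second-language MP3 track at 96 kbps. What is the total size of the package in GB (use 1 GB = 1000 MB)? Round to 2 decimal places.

Audio: 96 kbps = 0.096 Mbps.
short film: 7.796 Mbps × 960 s = 7484.2 Mb
feature film: 23.096 Mbps × 9900 s = 228650.4 Mb
drone footage reel: 90.266 Mbps × 1042 s = 94057.2 Mb
TV episode: 3.486 Mbps × 3180 s = 11085.5 Mb
dashcam clip: 13.996 Mbps × 1440 s = 20154.2 Mb
Twitch VOD: 5.036 Mbps × 8940 s = 45021.8 Mb
Total: 406453.3 Mb = 50806.7 MB.
= 50.81 GB.

50.81 GB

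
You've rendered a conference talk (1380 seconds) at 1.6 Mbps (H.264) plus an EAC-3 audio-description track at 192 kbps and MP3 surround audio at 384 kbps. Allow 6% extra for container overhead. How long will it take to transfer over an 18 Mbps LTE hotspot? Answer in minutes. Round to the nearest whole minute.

3 minutes

Audio total: 192 + 384 = 576 kbps = 0.576 Mbps.
Total bitrate: 2.176 Mbps.
File: 2.176 Mbps × 1380 s = 3002.9 Mb.
With 6% container overhead: ×1.06. → 3183.1 Mb.
At 18 Mbps: 3183.1 / 18 = 176.8 s ≈ 2.95 minutes.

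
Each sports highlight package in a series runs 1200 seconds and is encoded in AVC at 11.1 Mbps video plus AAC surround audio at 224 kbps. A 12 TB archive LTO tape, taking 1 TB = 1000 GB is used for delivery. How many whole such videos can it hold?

Audio: 224 kbps = 0.224 Mbps.
Total bitrate: 11.324 Mbps.
Per item: 11.324 Mbps × 1200 s = 13,589 Mb = 1,699 MB.
Capacity: 12 TB = 96,000,000 Mb; 7064.64 items → 7064 complete.

7064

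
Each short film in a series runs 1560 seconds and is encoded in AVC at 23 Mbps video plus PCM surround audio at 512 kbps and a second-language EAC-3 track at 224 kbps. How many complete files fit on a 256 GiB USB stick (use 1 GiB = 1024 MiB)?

59

Audio total: 512 + 224 = 736 kbps = 0.736 Mbps.
Total bitrate: 23.736 Mbps.
Per item: 23.736 Mbps × 1560 s = 37,028 Mb = 4,629 MB.
Capacity: 256 GiB = 2,199,023 Mb; 59.39 items → 59 complete.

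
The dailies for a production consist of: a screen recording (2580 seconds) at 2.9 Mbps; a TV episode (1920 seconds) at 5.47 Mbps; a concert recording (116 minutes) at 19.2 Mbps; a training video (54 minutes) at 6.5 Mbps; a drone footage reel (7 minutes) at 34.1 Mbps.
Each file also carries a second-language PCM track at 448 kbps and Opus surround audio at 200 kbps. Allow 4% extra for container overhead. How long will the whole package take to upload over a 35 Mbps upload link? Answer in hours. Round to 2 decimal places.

1.62 hours

Audio total: 448 + 200 = 648 kbps = 0.648 Mbps.
screen recording: 3.548 Mbps × 2580 s × 1.04 = 9520.0 Mb
TV episode: 6.118 Mbps × 1920 s × 1.04 = 12216.4 Mb
concert recording: 19.848 Mbps × 6960 s × 1.04 = 143667.8 Mb
training video: 7.148 Mbps × 3240 s × 1.04 = 24085.9 Mb
drone footage reel: 34.748 Mbps × 420 s × 1.04 = 15177.9 Mb
Total: 204668.0 Mb = 25583.5 MB.
At 35 Mbps: 204668.0 / 35 = 5848 s ≈ 1.62 hours.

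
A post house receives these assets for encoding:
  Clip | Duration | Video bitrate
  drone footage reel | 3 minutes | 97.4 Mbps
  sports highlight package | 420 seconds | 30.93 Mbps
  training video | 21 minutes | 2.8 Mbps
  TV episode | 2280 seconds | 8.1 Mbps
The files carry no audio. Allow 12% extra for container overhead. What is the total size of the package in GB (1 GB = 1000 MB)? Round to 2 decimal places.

drone footage reel: 97.400 Mbps × 180 s × 1.12 = 19635.8 Mb
sports highlight package: 30.930 Mbps × 420 s × 1.12 = 14549.5 Mb
training video: 2.800 Mbps × 1260 s × 1.12 = 3951.4 Mb
TV episode: 8.100 Mbps × 2280 s × 1.12 = 20684.2 Mb
Total: 58820.8 Mb = 7352.6 MB.
= 7.353 GB.

7.35 GB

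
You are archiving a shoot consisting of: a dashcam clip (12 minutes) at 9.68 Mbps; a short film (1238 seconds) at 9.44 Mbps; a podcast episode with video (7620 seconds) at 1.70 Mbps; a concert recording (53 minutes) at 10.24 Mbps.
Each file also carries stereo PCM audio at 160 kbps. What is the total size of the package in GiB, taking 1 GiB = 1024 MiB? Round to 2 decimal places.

Audio: 160 kbps = 0.160 Mbps.
dashcam clip: 9.840 Mbps × 720 s = 7084.8 Mb
short film: 9.600 Mbps × 1238 s = 11884.8 Mb
podcast episode with video: 1.860 Mbps × 7620 s = 14173.2 Mb
concert recording: 10.400 Mbps × 3180 s = 33072.0 Mb
Total: 66214.8 Mb = 8276.9 MB.
= 7.708 GiB.

7.71 GiB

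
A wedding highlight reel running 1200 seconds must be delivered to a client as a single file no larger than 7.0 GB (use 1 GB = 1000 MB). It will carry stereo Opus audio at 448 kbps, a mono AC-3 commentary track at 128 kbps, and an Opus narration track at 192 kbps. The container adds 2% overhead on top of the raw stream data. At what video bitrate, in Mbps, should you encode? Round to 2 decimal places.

Budget: 7.0 GB = 56000.0 Mb.
Stream payload after overhead: 56000.0 / 1.02 = 54902.0 Mb.
Total bitrate budget: 54902.0 Mb / 1200 s = 45.752 Mbps.
Audio total: 448 + 128 + 192 = 768 kbps = 0.768 Mbps.
Video: 45.752 − 0.768 = 44.984 Mbps.

44.98 Mbps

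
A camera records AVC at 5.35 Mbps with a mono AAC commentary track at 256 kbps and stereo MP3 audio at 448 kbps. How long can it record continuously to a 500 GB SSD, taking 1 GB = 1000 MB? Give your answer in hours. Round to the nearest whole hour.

Audio total: 256 + 448 = 704 kbps = 0.704 Mbps.
Total bitrate: 5.35 + 0.704 = 6.054 Mbps.
Capacity: 500 GB = 4,000,000 Mb.
Recording time: 4,000,000 / 6.054 = 660,720 s ≈ 184 hours.

184 hours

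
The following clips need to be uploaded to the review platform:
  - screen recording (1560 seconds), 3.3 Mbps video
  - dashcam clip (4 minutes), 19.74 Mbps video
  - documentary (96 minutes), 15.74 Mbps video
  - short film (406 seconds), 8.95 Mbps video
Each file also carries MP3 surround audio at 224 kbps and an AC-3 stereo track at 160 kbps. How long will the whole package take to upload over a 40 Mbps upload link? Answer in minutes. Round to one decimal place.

Audio total: 224 + 160 = 384 kbps = 0.384 Mbps.
screen recording: 3.684 Mbps × 1560 s = 5747.0 Mb
dashcam clip: 20.124 Mbps × 240 s = 4829.8 Mb
documentary: 16.124 Mbps × 5760 s = 92874.2 Mb
short film: 9.334 Mbps × 406 s = 3789.6 Mb
Total: 107240.6 Mb = 13405.1 MB.
At 40 Mbps: 107240.6 / 40 = 2681 s ≈ 44.7 minutes.

44.7 minutes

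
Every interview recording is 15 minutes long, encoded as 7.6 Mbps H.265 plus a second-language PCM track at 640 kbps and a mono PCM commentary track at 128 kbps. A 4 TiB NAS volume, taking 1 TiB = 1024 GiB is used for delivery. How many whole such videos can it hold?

15 min = 900 s
Audio total: 640 + 128 = 768 kbps = 0.768 Mbps.
Total bitrate: 8.368 Mbps.
Per item: 8.368 Mbps × 900 s = 7,531 Mb = 941.4 MB.
Capacity: 4 TiB = 35,184,372 Mb; 4671.81 items → 4671 complete.

4671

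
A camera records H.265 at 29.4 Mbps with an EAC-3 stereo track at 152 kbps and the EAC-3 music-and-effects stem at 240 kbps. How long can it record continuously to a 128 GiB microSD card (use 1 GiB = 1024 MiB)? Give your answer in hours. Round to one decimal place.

Audio total: 152 + 240 = 392 kbps = 0.392 Mbps.
Total bitrate: 29.4 + 0.392 = 29.792 Mbps.
Capacity: 128 GiB = 1,099,512 Mb.
Recording time: 1,099,512 / 29.792 = 36,906 s ≈ 10.3 hours.

10.3 hours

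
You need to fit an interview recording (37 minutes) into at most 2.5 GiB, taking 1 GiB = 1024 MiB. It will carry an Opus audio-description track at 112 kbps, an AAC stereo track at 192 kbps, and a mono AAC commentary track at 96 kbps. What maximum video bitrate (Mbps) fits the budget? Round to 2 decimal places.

Budget: 2.5 GiB = 21474.8 Mb.
37 min = 2220 s
Total bitrate budget: 21474.8 Mb / 2220 s = 9.673 Mbps.
Audio total: 112 + 192 + 96 = 400 kbps = 0.400 Mbps.
Video: 9.673 − 0.400 = 9.273 Mbps.

9.27 Mbps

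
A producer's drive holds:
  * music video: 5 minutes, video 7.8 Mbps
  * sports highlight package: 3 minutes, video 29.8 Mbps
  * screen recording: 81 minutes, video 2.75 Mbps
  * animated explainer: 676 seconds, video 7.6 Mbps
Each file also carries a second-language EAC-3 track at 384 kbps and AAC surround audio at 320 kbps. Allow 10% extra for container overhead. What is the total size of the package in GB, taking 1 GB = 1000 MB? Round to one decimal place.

4.2 GB

Audio total: 384 + 320 = 704 kbps = 0.704 Mbps.
music video: 8.504 Mbps × 300 s × 1.10 = 2806.3 Mb
sports highlight package: 30.504 Mbps × 180 s × 1.10 = 6039.8 Mb
screen recording: 3.454 Mbps × 4860 s × 1.10 = 18465.1 Mb
animated explainer: 8.304 Mbps × 676 s × 1.10 = 6174.9 Mb
Total: 33486.1 Mb = 4185.8 MB.
= 4.186 GB.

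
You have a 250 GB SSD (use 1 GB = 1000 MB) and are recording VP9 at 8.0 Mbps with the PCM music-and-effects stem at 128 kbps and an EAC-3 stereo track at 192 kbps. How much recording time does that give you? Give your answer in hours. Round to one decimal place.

66.8 hours

Audio total: 128 + 192 = 320 kbps = 0.320 Mbps.
Total bitrate: 8.0 + 0.320 = 8.320 Mbps.
Capacity: 250 GB = 2,000,000 Mb.
Recording time: 2,000,000 / 8.320 = 240,385 s ≈ 66.8 hours.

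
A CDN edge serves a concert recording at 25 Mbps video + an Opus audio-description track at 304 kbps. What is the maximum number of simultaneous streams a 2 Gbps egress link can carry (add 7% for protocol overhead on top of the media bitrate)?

73

Audio: 304 kbps = 0.304 Mbps.
Per-viewer media rate: 25.304 Mbps.
On the wire with 7% overhead: 27.075 Mbps.
2 Gbps = 2,000 Mbps; 2,000 / 27.075 = 73.87 → 73 viewers.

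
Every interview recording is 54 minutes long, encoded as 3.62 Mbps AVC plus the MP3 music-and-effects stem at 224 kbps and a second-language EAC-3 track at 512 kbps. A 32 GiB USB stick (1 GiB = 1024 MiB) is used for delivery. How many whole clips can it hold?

54 min = 3240 s
Audio total: 224 + 512 = 736 kbps = 0.736 Mbps.
Total bitrate: 4.356 Mbps.
Per item: 4.356 Mbps × 3240 s = 14,113 Mb = 1,764 MB.
Capacity: 32 GiB = 274,878 Mb; 19.48 items → 19 complete.

19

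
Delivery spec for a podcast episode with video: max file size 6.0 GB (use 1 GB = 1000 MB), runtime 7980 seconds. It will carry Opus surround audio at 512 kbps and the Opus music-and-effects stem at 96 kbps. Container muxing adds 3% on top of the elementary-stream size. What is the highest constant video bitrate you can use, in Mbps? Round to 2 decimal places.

5.23 Mbps

Budget: 6.0 GB = 48000.0 Mb.
Stream payload after overhead: 48000.0 / 1.03 = 46601.9 Mb.
Total bitrate budget: 46601.9 Mb / 7980 s = 5.840 Mbps.
Audio total: 512 + 96 = 608 kbps = 0.608 Mbps.
Video: 5.840 − 0.608 = 5.232 Mbps.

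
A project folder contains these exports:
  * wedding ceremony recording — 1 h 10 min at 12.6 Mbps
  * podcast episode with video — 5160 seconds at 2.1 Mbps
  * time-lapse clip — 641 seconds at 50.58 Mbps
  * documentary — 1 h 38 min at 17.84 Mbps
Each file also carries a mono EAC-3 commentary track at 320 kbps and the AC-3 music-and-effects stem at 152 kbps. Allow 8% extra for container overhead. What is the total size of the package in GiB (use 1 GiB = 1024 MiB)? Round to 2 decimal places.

26.22 GiB

Audio total: 320 + 152 = 472 kbps = 0.472 Mbps.
wedding ceremony recording: 13.072 Mbps × 4200 s × 1.08 = 59294.6 Mb
podcast episode with video: 2.572 Mbps × 5160 s × 1.08 = 14333.2 Mb
time-lapse clip: 51.052 Mbps × 641 s × 1.08 = 35342.3 Mb
documentary: 18.312 Mbps × 5880 s × 1.08 = 116288.5 Mb
Total: 225258.6 Mb = 28157.3 MB.
= 26.22 GiB.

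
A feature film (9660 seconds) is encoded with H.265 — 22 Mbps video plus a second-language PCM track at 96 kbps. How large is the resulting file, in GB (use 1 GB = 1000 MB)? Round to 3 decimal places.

26.681 GB

Audio: 96 kbps = 0.096 Mbps.
Total bitrate: 22 + 0.096 = 22.096 Mbps.
Stream data: 22.096 Mbps × 9660 s = 213447.4 Mb.
213,447 Mb ÷ 8 = 26,681 MB → 26.68 GB.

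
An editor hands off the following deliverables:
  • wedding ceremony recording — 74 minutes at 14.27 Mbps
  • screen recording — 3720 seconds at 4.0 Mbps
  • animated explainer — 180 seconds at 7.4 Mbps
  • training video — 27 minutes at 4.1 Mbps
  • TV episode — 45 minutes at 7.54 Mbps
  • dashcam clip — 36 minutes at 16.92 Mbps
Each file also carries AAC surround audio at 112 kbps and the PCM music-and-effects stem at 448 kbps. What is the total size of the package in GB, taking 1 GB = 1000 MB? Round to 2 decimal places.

18.93 GB

Audio total: 112 + 448 = 560 kbps = 0.560 Mbps.
wedding ceremony recording: 14.830 Mbps × 4440 s = 65845.2 Mb
screen recording: 4.560 Mbps × 3720 s = 16963.2 Mb
animated explainer: 7.960 Mbps × 180 s = 1432.8 Mb
training video: 4.660 Mbps × 1620 s = 7549.2 Mb
TV episode: 8.100 Mbps × 2700 s = 21870.0 Mb
dashcam clip: 17.480 Mbps × 2160 s = 37756.8 Mb
Total: 151417.2 Mb = 18927.2 MB.
= 18.93 GB.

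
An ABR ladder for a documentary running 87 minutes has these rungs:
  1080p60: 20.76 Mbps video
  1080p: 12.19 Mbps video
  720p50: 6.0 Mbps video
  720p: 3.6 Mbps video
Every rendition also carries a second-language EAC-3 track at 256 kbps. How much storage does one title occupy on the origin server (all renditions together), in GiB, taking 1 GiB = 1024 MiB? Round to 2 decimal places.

87 min = 5220 s
Audio: 256 kbps = 0.256 Mbps.
Sum of rendition bitrates: (20.76+0.256) + (12.19+0.256) + (6.0+0.256) + (3.6+0.256) = 43.574 Mbps.
× 5220 s = 227,456 Mb = 28,432 MB = 26.48 GiB.

26.48 GiB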